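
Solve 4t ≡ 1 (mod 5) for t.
Since 5 is prime, by Fermat 4^(-1) ≡ 4^{3} ≡ 4 (mod 5). Verify: 4 × 4 = 16 ≡ 1 (mod 5)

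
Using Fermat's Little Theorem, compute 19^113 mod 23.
By Fermat: 19^{22} ≡ 1 mod 23. 113 = 5×22 + 3. So 19^{113} ≡ 19^{3} ≡ 5 mod 23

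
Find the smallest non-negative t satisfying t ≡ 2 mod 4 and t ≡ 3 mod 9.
M = 4 × 9 = 36. M₁ = 9, y₁ ≡ 1 mod 4. M₂ = 4, y₂ ≡ 7 mod 9. t = 2×9×1 + 3×4×7 ≡ 30 mod 36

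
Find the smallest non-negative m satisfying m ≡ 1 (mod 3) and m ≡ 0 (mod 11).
M = 3 × 11 = 33. M₁ = 11, y₁ ≡ 2 (mod 3). M₂ = 3, y₂ ≡ 4 (mod 11). m = 1×11×2 + 0×3×4 ≡ 22 (mod 33)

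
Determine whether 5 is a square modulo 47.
By Euler's criterion: 5^{23} ≡ 46 (mod 47). Since this equals -1 (≡ 46), 5 is not a QR.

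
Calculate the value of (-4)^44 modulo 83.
By repeated squaring mod 83: (-4)^{1}≡79, (-4)^{2}≡16, (-4)^{4}≡7, (-4)^{8}≡49, (-4)^{16}≡77, (-4)^{32}≡36. Then (-4)^{44} = (-4)^{32+8+4} ≡ 36 × 49 × 7 ≡ 64 mod 83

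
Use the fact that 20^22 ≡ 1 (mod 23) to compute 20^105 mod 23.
By Fermat: 20^{22} ≡ 1 (mod 23). 105 = 4×22 + 17. So 20^{105} ≡ 20^{17} ≡ 7 (mod 23)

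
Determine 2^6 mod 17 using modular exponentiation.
By repeated squaring (mod 17): 2^{1}≡2, 2^{2}≡4, 2^{4}≡16. Then 2^{6} = 2^{4+2} ≡ 16 × 4 ≡ 13 (mod 17)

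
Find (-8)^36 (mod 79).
By repeated squaring (mod 79): (-8)^{1}≡71, (-8)^{2}≡64, (-8)^{4}≡67, (-8)^{8}≡65, (-8)^{16}≡38, (-8)^{32}≡22. Then (-8)^{36} = (-8)^{32+4} ≡ 22 × 67 ≡ 52 (mod 79)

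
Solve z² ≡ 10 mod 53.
The square roots of 10 mod 53 are 13 and 40. Verify: 13² = 169 ≡ 10 mod 53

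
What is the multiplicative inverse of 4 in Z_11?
Since 11 is prime, by Fermat 4^(-1) ≡ 4^{9} ≡ 3 mod 11. Verify: 4 × 3 = 12 ≡ 1 mod 11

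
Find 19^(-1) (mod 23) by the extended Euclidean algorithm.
Extended GCD: 19(-6) + 23(5) = 1. So 19^(-1) ≡ -6 ≡ 17 (mod 23). Verify: 19 × 17 = 323 ≡ 1 (mod 23)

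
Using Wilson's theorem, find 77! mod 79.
(78)! = (77)! × (78) ≡ -1 (mod 79). So (77)! ≡ -1 × (78)^(-1) ≡ (-1)×(-1) = 1 (mod 79)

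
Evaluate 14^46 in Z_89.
By repeated squaring (mod 89): 14^{1}≡14, 14^{2}≡18, 14^{4}≡57, 14^{8}≡45, 14^{16}≡67, 14^{32}≡39. Then 14^{46} = 14^{32+8+4+2} ≡ 39 × 45 × 57 × 18 ≡ 71 (mod 89)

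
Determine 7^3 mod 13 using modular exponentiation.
7^{3} = 343 ≡ 5 (mod 13)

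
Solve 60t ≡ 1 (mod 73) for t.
Since 73 is prime, by Fermat 60^(-1) ≡ 60^{71} ≡ 28 (mod 73). Verify: 60 × 28 = 1680 ≡ 1 (mod 73)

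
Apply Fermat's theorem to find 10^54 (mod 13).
By Fermat: 10^{12} ≡ 1 (mod 13). 54 = 4×12 + 6. So 10^{54} ≡ 10^{6} ≡ 1 (mod 13)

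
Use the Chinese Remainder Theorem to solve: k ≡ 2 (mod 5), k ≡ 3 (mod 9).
M = 5 × 9 = 45. M₁ = 9, y₁ ≡ 4 (mod 5). M₂ = 5, y₂ ≡ 2 (mod 9). k = 2×9×4 + 3×5×2 ≡ 12 (mod 45)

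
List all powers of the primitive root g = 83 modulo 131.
83^1, 83^2, ..., 83^{130} mod 131: [83, 77, 103, 34, 71, 129, 96, 108, 56, 63, 120, 4, 70, 46, 19, 5, 22, 123, 122, 39, 93, 121, 87, 16, 18, 53, 76, 20, 88, 99, 95, 25, 110, 91, 86, 64, 72, 81, 42, 80, 90, 3, 118, 100, 47, 102, 82, 125, 26, 62, 37, 58, 98, 12, 79, 7, 57, 15, 66, 107, 104, 117, 17, 101, 130, 48, 54, 28, 97, 60, 2, 35, 23, 75, 68, 11, 127, 61, 85, 112, 126, 109, 8, 9, 92, 38, 10, 44, 115, 113, 78, 55, 111, 43, 32, 36, 106, 21, 40, 45, 67, 59, 50, 89, 51, 41, 128, 13, 31, 84, 29, 49, 6, 105, 69, 94, 73, 33, 119, 52, 124, 74, 116, 65, 24, 27, 14, 114, 30, 1]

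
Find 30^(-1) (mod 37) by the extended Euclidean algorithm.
Extended GCD: 30(-16) + 37(13) = 1. So 30^(-1) ≡ -16 ≡ 21 (mod 37). Verify: 30 × 21 = 630 ≡ 1 (mod 37)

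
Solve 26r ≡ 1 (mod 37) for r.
Since 37 is prime, by Fermat 26^(-1) ≡ 26^{35} ≡ 10 (mod 37). Verify: 26 × 10 = 260 ≡ 1 (mod 37)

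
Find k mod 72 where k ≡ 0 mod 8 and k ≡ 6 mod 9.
M = 8 × 9 = 72. M₁ = 9, y₁ ≡ 1 mod 8. M₂ = 8, y₂ ≡ 8 mod 9. k = 0×9×1 + 6×8×8 ≡ 24 mod 72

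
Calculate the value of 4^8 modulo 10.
By repeated squaring (mod 10): 4^{1}≡4, 4^{2}≡6, 4^{4}≡6, 4^{8}≡6. So 4^{8} ≡ 6 (mod 10)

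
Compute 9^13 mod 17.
By repeated squaring mod 17: 9^{1}≡9, 9^{2}≡13, 9^{4}≡16, 9^{8}≡1. Then 9^{13} = 9^{8+4+1} ≡ 1 × 16 × 9 ≡ 8 mod 17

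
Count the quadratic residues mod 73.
For prime 73, there are (p-1)/2 = (73-1)/2 = 36 quadratic residues (excluding 0).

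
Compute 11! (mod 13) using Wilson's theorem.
(12)! = (11)! × (12) ≡ -1 (mod 13). So (11)! ≡ -1 × (12)^(-1) ≡ (-1)×(-1) = 1 (mod 13)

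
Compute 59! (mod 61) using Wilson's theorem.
(60)! = (59)! × (60) ≡ -1 (mod 61). So (59)! ≡ -1 × (60)^(-1) ≡ (-1)×(-1) = 1 (mod 61)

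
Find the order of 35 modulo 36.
Powers of 35 mod 36: 35^1≡35, 35^2≡1. Order = 2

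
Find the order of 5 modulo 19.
Powers of 5 mod 19: 5^1≡5, 5^2≡6, 5^3≡11, 5^4≡17, 5^5≡9, 5^6≡7, 5^7≡16, 5^8≡4, 5^9≡1. So the order of 5 is 9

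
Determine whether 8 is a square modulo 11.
By Euler's criterion: 8^{5} ≡ 10 (mod 11). Since this equals -1 (≡ 10), 8 is not a QR.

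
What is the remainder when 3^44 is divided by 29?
Using Fermat: 3^{28} ≡ 1 (mod 29). 44 ≡ 16 (mod 28). So 3^{44} ≡ 3^{16} ≡ 20 (mod 29)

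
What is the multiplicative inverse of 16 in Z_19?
Since 19 is prime, by Fermat 16^(-1) ≡ 16^{17} ≡ 6 mod 19. Verify: 16 × 6 = 96 ≡ 1 mod 19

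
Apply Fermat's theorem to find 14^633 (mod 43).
By Fermat: 14^{42} ≡ 1 (mod 43). 633 ≡ 3 (mod 42). So 14^{633} ≡ 14^{3} ≡ 35 (mod 43)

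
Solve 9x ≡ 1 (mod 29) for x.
Since 29 is prime, by Fermat 9^(-1) ≡ 9^{27} ≡ 13 (mod 29). Verify: 9 × 13 = 117 ≡ 1 (mod 29)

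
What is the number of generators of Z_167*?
A prime p has φ(p-1) primitive roots; here φ(166) = 82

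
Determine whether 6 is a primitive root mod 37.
6^{4} ≡ 1 (mod 37) and 4 < 36, so ord_37(6) = 4 ≠ 36 and 6 is not a primitive root.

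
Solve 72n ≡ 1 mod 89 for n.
Since 89 is prime, by Fermat 72^(-1) ≡ 72^{87} ≡ 68 mod 89. Verify: 72 × 68 = 4896 ≡ 1 mod 89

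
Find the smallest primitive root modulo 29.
g = 2. Powers: [2, 4, 8, 16, 3, 6, 12, 24, 19, 9, ...] generates all 28 non-zero residues.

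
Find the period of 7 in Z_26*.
Powers of 7 mod 26: 7^1≡7, 7^2≡23, 7^3≡5, 7^4≡9, 7^5≡11, 7^6≡25, 7^7≡19, 7^8≡3, 7^9≡21, 7^10≡17, 7^11≡15, 7^12≡1. ord_26(7) = 12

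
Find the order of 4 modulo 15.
Powers of 4 mod 15: 4^1≡4, 4^2≡1. Order = 2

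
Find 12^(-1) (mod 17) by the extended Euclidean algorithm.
Extended GCD: 12(-7) + 17(5) = 1. So 12^(-1) ≡ -7 ≡ 10 (mod 17). Verify: 12 × 10 = 120 ≡ 1 (mod 17)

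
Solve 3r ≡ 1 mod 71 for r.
Since 71 is prime, by Fermat 3^(-1) ≡ 3^{69} ≡ 24 mod 71. Verify: 3 × 24 = 72 ≡ 1 mod 71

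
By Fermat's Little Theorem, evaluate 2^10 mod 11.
By Fermat's Little Theorem, 2^{10} ≡ 1 (mod 11) since 11 is prime and gcd(2, 11) = 1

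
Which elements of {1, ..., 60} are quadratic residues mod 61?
Quadratic residues modulo 61: {1, 3, 4, 5, 9, 12, 13, 14, 15, 16, 19, 20, 22, 25, 27, 34, 36, 39, 41, 42, 45, 46, 47, 48, 49, 52, 56, 57, 58, 60}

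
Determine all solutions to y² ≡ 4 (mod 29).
The square roots of 4 mod 29 are 27 and 2. Verify: 27² = 729 ≡ 4 (mod 29)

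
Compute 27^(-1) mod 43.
Since 43 is prime, by Fermat 27^(-1) ≡ 27^{41} ≡ 8 mod 43. Verify: 27 × 8 = 216 ≡ 1 mod 43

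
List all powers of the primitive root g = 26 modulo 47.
26^1, 26^2, ..., 26^{46} mod 47: [26, 18, 45, 42, 11, 4, 10, 25, 39, 27, 44, 16, 40, 6, 15, 14, 35, 17, 19, 24, 13, 9, 46, 21, 29, 2, 5, 36, 43, 37, 22, 8, 20, 3, 31, 7, 41, 32, 33, 12, 30, 28, 23, 34, 38, 1]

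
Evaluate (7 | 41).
(7/41) = 7^{20} mod 41 = -1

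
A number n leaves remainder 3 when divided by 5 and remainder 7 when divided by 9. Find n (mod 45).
M = 5 × 9 = 45. M₁ = 9, y₁ ≡ 4 (mod 5). M₂ = 5, y₂ ≡ 2 (mod 9). n = 3×9×4 + 7×5×2 ≡ 43 (mod 45)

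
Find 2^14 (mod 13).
Using Fermat: 2^{12} ≡ 1 (mod 13). 14 ≡ 2 (mod 12). So 2^{14} ≡ 2^{2} ≡ 4 (mod 13)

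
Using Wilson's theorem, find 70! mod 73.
(72)! = (70)! × (71) × (72) ≡ -1 (mod 73). So (70)! ≡ -1 × [(72)(71)]^(-1) ≡ 36 (mod 73)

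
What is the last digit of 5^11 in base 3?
Using Fermat: 5^{2} ≡ 1 (mod 3). 11 ≡ 1 (mod 2). So 5^{11} ≡ 5^{1} ≡ 2 (mod 3)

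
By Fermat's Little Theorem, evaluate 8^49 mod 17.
By Fermat: 8^{16} ≡ 1 mod 17. 49 = 3×16 + 1. So 8^{49} ≡ 8^{1} ≡ 8 mod 17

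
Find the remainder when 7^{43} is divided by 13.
By Fermat: 7^{12} ≡ 1 mod 13. 43 = 3×12 + 7. So 7^{43} ≡ 7^{7} ≡ 6 mod 13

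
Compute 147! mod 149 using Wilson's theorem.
(148)! = (147)! × (148) ≡ -1 mod 149. So (147)! ≡ -1 × (148)^(-1) ≡ (-1)×(-1) = 1 mod 149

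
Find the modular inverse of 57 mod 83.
Since 83 is prime, by Fermat 57^(-1) ≡ 57^{81} ≡ 67 mod 83. Verify: 57 × 67 = 3819 ≡ 1 mod 83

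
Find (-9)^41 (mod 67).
By repeated squaring (mod 67): (-9)^{1}≡58, (-9)^{2}≡14, (-9)^{4}≡62, (-9)^{8}≡25, (-9)^{16}≡22, (-9)^{32}≡15. Then (-9)^{41} = (-9)^{32+8+1} ≡ 15 × 25 × 58 ≡ 42 (mod 67)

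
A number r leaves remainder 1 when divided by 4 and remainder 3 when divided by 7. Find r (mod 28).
M = 4 × 7 = 28. M₁ = 7, y₁ ≡ 3 (mod 4). M₂ = 4, y₂ ≡ 2 (mod 7). r = 1×7×3 + 3×4×2 ≡ 17 (mod 28)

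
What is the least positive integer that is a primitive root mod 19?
g = 2. For each prime q|18: 2^{9}≡18, 2^{6}≡7, none ≡ 1, so ord_19(2) = 18 and 2 is a primitive root.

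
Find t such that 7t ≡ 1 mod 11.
Since 11 is prime, by Fermat 7^(-1) ≡ 7^{9} ≡ 8 mod 11. Verify: 7 × 8 = 56 ≡ 1 mod 11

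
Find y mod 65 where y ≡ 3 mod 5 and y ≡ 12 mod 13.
M = 5 × 13 = 65. M₁ = 13, y₁ ≡ 2 mod 5. M₂ = 5, y₂ ≡ 8 mod 13. y = 3×13×2 + 12×5×8 ≡ 38 mod 65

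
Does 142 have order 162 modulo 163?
142^{54} ≡ 1 mod 163 and 54 < 162, so ord_163(142) = 54 ≠ 162 and 142 is not a primitive root.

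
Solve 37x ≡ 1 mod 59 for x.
Since 59 is prime, by Fermat 37^(-1) ≡ 37^{57} ≡ 8 mod 59. Verify: 37 × 8 = 296 ≡ 1 mod 59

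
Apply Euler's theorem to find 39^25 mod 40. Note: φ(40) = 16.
By Euler: 39^{16} ≡ 1 mod 40 since gcd(39, 40) = 1. 25 = 1×16 + 9. So 39^{25} ≡ 39^{9} ≡ 39 mod 40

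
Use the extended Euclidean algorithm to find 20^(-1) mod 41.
Extended GCD: 20(-2) + 41(1) = 1. So 20^(-1) ≡ -2 ≡ 39 (mod 41). Verify: 20 × 39 = 780 ≡ 1 (mod 41)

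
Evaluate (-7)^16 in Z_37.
By repeated squaring mod 37: (-7)^{1}≡30, (-7)^{2}≡12, (-7)^{4}≡33, (-7)^{8}≡16, (-7)^{16}≡34. So (-7)^{16} ≡ 34 mod 37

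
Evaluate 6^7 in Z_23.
By repeated squaring mod 23: 6^{1}≡6, 6^{2}≡13, 6^{4}≡8. Then 6^{7} = 6^{4+2+1} ≡ 8 × 13 × 6 ≡ 3 mod 23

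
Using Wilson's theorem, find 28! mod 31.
(30)! = (28)! × (29) × (30) ≡ -1 mod 31. So (28)! ≡ -1 × [(30)(29)]^(-1) ≡ 15 mod 31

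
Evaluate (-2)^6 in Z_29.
By repeated squaring (mod 29): (-2)^{1}≡27, (-2)^{2}≡4, (-2)^{4}≡16. Then (-2)^{6} = (-2)^{4+2} ≡ 16 × 4 ≡ 6 (mod 29)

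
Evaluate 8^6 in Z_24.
By repeated squaring (mod 24): 8^{1}≡8, 8^{2}≡16, 8^{4}≡16. Then 8^{6} = 8^{4+2} ≡ 16 × 16 ≡ 16 (mod 24)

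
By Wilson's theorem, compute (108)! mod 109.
By Wilson's theorem, (108)! ≡ -1 ≡ 108 mod 109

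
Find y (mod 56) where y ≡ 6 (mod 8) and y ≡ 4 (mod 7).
M = 8 × 7 = 56. M₁ = 7, y₁ ≡ 7 (mod 8). M₂ = 8, y₂ ≡ 1 (mod 7). y = 6×7×7 + 4×8×1 ≡ 46 (mod 56)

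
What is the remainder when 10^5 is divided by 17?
By repeated squaring (mod 17): 10^{1}≡10, 10^{2}≡15, 10^{4}≡4. Then 10^{5} = 10^{4+1} ≡ 4 × 10 ≡ 6 (mod 17)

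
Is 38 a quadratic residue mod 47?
By Euler's criterion: 38^{23} ≡ 46 (mod 47). Since this equals -1 (≡ 46), 38 is not a QR.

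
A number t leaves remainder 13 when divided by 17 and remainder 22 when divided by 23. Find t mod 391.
M = 17 × 23 = 391. M₁ = 23, y₁ ≡ 3 mod 17. M₂ = 17, y₂ ≡ 19 mod 23. t = 13×23×3 + 22×17×19 ≡ 183 mod 391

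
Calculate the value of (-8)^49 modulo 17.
Using Fermat: (-8)^{16} ≡ 1 mod 17. 49 ≡ 1 mod 16. So (-8)^{49} ≡ (-8)^{1} ≡ 9 mod 17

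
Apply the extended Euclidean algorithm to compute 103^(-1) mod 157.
Extended GCD: 103(-32) + 157(21) = 1. So 103^(-1) ≡ -32 ≡ 125 (mod 157). Verify: 103 × 125 = 12875 ≡ 1 (mod 157)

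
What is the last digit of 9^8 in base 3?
By repeated squaring (mod 3): 9^{1}≡0, 9^{2}≡0, 9^{4}≡0, 9^{8}≡0. So 9^{8} ≡ 0 (mod 3)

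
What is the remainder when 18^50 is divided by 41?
Using Fermat: 18^{40} ≡ 1 mod 41. 50 ≡ 10 mod 40. So 18^{50} ≡ 18^{10} ≡ 1 mod 41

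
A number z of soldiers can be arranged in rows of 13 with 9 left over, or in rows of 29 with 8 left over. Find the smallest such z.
M = 13 × 29 = 377. M₁ = 29, y₁ ≡ 9 mod 13. M₂ = 13, y₂ ≡ 9 mod 29. z = 9×29×9 + 8×13×9 ≡ 269 mod 377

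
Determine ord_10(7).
Powers of 7 mod 10: 7^1≡7, 7^2≡9, 7^3≡3, 7^4≡1. So the order of 7 is 4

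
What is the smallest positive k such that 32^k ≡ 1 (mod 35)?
Powers of 32 mod 35: 32^1≡32, 32^2≡9, 32^3≡8, 32^4≡11, 32^5≡2, 32^6≡29, 32^7≡18, 32^8≡16, 32^9≡22, 32^10≡4, 32^11≡23, 32^12≡1. ord_35(32) = 12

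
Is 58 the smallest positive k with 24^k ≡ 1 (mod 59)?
Powers of 24 mod 59: 24^1≡24, 24^2≡45, 24^3≡18, 24^4≡19, 24^5≡43, 24^6≡29, 24^7≡47, 24^8≡7, 24^9≡50, 24^10≡20, 24^11≡8, 24^12≡15, 24^13≡6, 24^14≡26, 24^15≡34, 24^16≡49, 24^17≡55, 24^18≡22, 24^19≡56, 24^20≡46, 24^21≡42, 24^22≡5, 24^23≡2, 24^24≡48, 24^25≡31, 24^26≡36, 24^27≡38, 24^28≡27, 24^29≡58, 24^30≡35, 24^31≡14, 24^32≡41, 24^33≡40, 24^34≡16, 24^35≡30, 24^36≡12, 24^37≡52, 24^38≡9, 24^39≡39, 24^40≡51, 24^41≡44, 24^42≡53, 24^43≡33, 24^44≡25, 24^45≡10, 24^46≡4, 24^47≡37, 24^48≡3, 24^49≡13, 24^50≡17, 24^51≡54, 24^52≡57, 24^53≡11, 24^54≡28, 24^55≡23, 24^56≡21, 24^57≡32, 24^58≡1. First k with 24^k≡1 is k=58. Yes, ord_59(24) = 58.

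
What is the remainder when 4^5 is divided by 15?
By repeated squaring mod 15: 4^{1}≡4, 4^{2}≡1, 4^{4}≡1. Then 4^{5} = 4^{4+1} ≡ 1 × 4 ≡ 4 mod 15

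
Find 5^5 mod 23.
By repeated squaring mod 23: 5^{1}≡5, 5^{2}≡2, 5^{4}≡4. Then 5^{5} = 5^{4+1} ≡ 4 × 5 ≡ 20 mod 23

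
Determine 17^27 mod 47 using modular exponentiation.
By repeated squaring (mod 47): 17^{1}≡17, 17^{2}≡7, 17^{4}≡2, 17^{8}≡4, 17^{16}≡16. Then 17^{27} = 17^{16+8+2+1} ≡ 16 × 4 × 7 × 17 ≡ 2 (mod 47)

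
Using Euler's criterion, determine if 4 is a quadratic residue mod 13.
By Euler's criterion: 4^{6} ≡ 1 (mod 13). Since this equals 1, 4 is a QR.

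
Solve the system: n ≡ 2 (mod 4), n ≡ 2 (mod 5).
M = 4 × 5 = 20. M₁ = 5, y₁ ≡ 1 (mod 4). M₂ = 4, y₂ ≡ 4 (mod 5). n = 2×5×1 + 2×4×4 ≡ 2 (mod 20)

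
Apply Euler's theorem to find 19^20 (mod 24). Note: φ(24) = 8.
By Euler: 19^{8} ≡ 1 (mod 24) since gcd(19, 24) = 1. 20 = 2×8 + 4. So 19^{20} ≡ 19^{4} ≡ 1 (mod 24)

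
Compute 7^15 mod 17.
By repeated squaring mod 17: 7^{1}≡7, 7^{2}≡15, 7^{4}≡4, 7^{8}≡16. Then 7^{15} = 7^{8+4+2+1} ≡ 16 × 4 × 15 × 7 ≡ 5 mod 17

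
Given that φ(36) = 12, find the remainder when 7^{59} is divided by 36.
By Euler: 7^{12} ≡ 1 mod 36 since gcd(7, 36) = 1. 59 = 4×12 + 11. So 7^{59} ≡ 7^{11} ≡ 31 mod 36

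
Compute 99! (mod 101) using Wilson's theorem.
(100)! = (99)! × (100) ≡ -1 (mod 101). So (99)! ≡ -1 × (100)^(-1) ≡ (-1)×(-1) = 1 (mod 101)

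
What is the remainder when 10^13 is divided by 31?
By repeated squaring mod 31: 10^{1}≡10, 10^{2}≡7, 10^{4}≡18, 10^{8}≡14. Then 10^{13} = 10^{8+4+1} ≡ 14 × 18 × 10 ≡ 9 mod 31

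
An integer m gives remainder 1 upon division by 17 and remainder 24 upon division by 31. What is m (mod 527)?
M = 17 × 31 = 527. M₁ = 31, y₁ ≡ 11 (mod 17). M₂ = 17, y₂ ≡ 11 (mod 31). m = 1×31×11 + 24×17×11 ≡ 86 (mod 527)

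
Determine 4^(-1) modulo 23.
Since 23 is prime, by Fermat 4^(-1) ≡ 4^{21} ≡ 6 mod 23. Verify: 4 × 6 = 24 ≡ 1 mod 23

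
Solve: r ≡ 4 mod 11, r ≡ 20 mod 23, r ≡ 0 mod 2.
M = 11 × 23 × 2 = 506. M₁ = 46, y₁ ≡ 6 mod 11. M₂ = 22, y₂ ≡ 22 mod 23. M₃ = 253, y₃ ≡ 1 mod 2. r = 4×46×6 + 20×22×22 + 0×253×1 ≡ 158 mod 506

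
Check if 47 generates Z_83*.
ord_83(47) divides 82. For each prime q|82: 47^{41}≡82, 47^{2}≡51, none ≡ 1. So 47 has order 82 and is a primitive root mod 83.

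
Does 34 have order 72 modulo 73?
ord_73(34) divides 72. For each prime q|72: 34^{36}≡72, 34^{24}≡64, none ≡ 1. So 34 has order 72 and is a primitive root mod 73.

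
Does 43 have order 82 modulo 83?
ord_83(43) divides 82. For each prime q|82: 43^{41}≡82, 43^{2}≡23, none ≡ 1. So 43 has order 82 and is a primitive root mod 83.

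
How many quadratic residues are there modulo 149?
Exactly half the non-zero residues mod a prime are QRs: (149-1)/2 = 74.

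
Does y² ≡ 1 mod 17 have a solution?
By Euler's criterion: 1^{8} ≡ 1 mod 17. Since this equals 1, 1 is a QR.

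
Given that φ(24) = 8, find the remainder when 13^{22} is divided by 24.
By Euler: 13^{8} ≡ 1 mod 24 since gcd(13, 24) = 1. 22 = 2×8 + 6. So 13^{22} ≡ 13^{6} ≡ 1 mod 24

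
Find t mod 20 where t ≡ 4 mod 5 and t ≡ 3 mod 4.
M = 5 × 4 = 20. M₁ = 4, y₁ ≡ 4 mod 5. M₂ = 5, y₂ ≡ 1 mod 4. t = 4×4×4 + 3×5×1 ≡ 19 mod 20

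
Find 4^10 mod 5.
Using Fermat: 4^{4} ≡ 1 mod 5. 10 ≡ 2 mod 4. So 4^{10} ≡ 4^{2} ≡ 1 mod 5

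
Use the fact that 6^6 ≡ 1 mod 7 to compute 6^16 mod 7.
By Fermat: 6^{6} ≡ 1 mod 7. 16 = 2×6 + 4. So 6^{16} ≡ 6^{4} ≡ 1 mod 7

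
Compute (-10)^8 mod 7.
Using Fermat: (-10)^{6} ≡ 1 (mod 7). 8 ≡ 2 (mod 6). So (-10)^{8} ≡ (-10)^{2} ≡ 2 (mod 7)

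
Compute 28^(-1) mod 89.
Since 89 is prime, by Fermat 28^(-1) ≡ 28^{87} ≡ 35 mod 89. Verify: 28 × 35 = 980 ≡ 1 mod 89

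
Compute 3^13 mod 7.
Using Fermat: 3^{6} ≡ 1 mod 7. 13 ≡ 1 mod 6. So 3^{13} ≡ 3^{1} ≡ 3 mod 7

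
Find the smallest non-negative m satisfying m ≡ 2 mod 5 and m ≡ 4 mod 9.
M = 5 × 9 = 45. M₁ = 9, y₁ ≡ 4 mod 5. M₂ = 5, y₂ ≡ 2 mod 9. m = 2×9×4 + 4×5×2 ≡ 22 mod 45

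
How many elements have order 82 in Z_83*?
There are φ(83-1) = φ(82) = 40 primitive roots modulo 83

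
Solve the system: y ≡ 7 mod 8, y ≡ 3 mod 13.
M = 8 × 13 = 104. M₁ = 13, y₁ ≡ 5 mod 8. M₂ = 8, y₂ ≡ 5 mod 13. y = 7×13×5 + 3×8×5 ≡ 55 mod 104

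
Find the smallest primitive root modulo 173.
g = 2. For each prime q|172: 2^{86}≡172, 2^{4}≡16, none ≡ 1, so ord_173(2) = 172 and 2 is a primitive root.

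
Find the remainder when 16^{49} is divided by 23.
By Fermat: 16^{22} ≡ 1 mod 23. 49 = 2×22 + 5. So 16^{49} ≡ 16^{5} ≡ 6 mod 23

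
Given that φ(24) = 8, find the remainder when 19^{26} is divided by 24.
By Euler: 19^{8} ≡ 1 mod 24 since gcd(19, 24) = 1. 26 = 3×8 + 2. So 19^{26} ≡ 19^{2} ≡ 1 mod 24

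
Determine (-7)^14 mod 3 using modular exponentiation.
Using Fermat: (-7)^{2} ≡ 1 mod 3. 14 ≡ 0 mod 2. So (-7)^{14} ≡ (-7)^{0} ≡ 1 mod 3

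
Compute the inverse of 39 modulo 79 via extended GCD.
Extended GCD: 39(-2) + 79(1) = 1. So 39^(-1) ≡ -2 ≡ 77 mod 79. Verify: 39 × 77 = 3003 ≡ 1 mod 79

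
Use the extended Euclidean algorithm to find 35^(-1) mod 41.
Extended GCD: 35(-7) + 41(6) = 1. So 35^(-1) ≡ -7 ≡ 34 (mod 41). Verify: 35 × 34 = 1190 ≡ 1 (mod 41)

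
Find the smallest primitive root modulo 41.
g = 6. Powers: [6, 36, 11, 25, 27, 39, ...] generates all 40 non-zero residues.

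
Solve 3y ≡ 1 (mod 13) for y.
Since 13 is prime, by Fermat 3^(-1) ≡ 3^{11} ≡ 9 (mod 13). Verify: 3 × 9 = 27 ≡ 1 (mod 13)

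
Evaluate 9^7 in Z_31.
By repeated squaring (mod 31): 9^{1}≡9, 9^{2}≡19, 9^{4}≡20. Then 9^{7} = 9^{4+2+1} ≡ 20 × 19 × 9 ≡ 10 (mod 31)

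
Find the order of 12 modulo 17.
Powers of 12 mod 17: 12^1≡12, 12^2≡8, 12^3≡11, 12^4≡13, 12^5≡3, 12^6≡2, 12^7≡7, 12^8≡16, 12^9≡5, 12^10≡9, 12^11≡6, 12^12≡4, 12^13≡14, 12^14≡15, 12^15≡10, 12^16≡1. ord_17(12) = 16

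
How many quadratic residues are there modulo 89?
For prime 89, there are (p-1)/2 = (89-1)/2 = 44 quadratic residues (excluding 0).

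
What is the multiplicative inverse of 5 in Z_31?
Since 31 is prime, by Fermat 5^(-1) ≡ 5^{29} ≡ 25 mod 31. Verify: 5 × 25 = 125 ≡ 1 mod 31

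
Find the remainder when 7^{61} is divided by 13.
By Fermat: 7^{12} ≡ 1 mod 13. 61 = 5×12 + 1. So 7^{61} ≡ 7^{1} ≡ 7 mod 13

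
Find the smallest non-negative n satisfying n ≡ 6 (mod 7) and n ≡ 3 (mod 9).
M = 7 × 9 = 63. M₁ = 9, y₁ ≡ 4 (mod 7). M₂ = 7, y₂ ≡ 4 (mod 9). n = 6×9×4 + 3×7×4 ≡ 48 (mod 63)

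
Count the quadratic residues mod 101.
The squaring map on Z_101* is 2-to-1, so there are (100)/2 = 50 QRs.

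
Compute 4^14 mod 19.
By repeated squaring mod 19: 4^{1}≡4, 4^{2}≡16, 4^{4}≡9, 4^{8}≡5. Then 4^{14} = 4^{8+4+2} ≡ 5 × 9 × 16 ≡ 17 mod 19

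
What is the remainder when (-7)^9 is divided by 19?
By repeated squaring (mod 19): (-7)^{1}≡12, (-7)^{2}≡11, (-7)^{4}≡7, (-7)^{8}≡11. Then (-7)^{9} = (-7)^{8+1} ≡ 11 × 12 ≡ 18 (mod 19)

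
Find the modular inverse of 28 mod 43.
Since 43 is prime, by Fermat 28^(-1) ≡ 28^{41} ≡ 20 mod 43. Verify: 28 × 20 = 560 ≡ 1 mod 43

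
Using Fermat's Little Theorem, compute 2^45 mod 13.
By Fermat: 2^{12} ≡ 1 (mod 13). 45 = 3×12 + 9. So 2^{45} ≡ 2^{9} ≡ 5 (mod 13)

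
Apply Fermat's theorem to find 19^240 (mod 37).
By Fermat: 19^{36} ≡ 1 (mod 37). 240 ≡ 24 (mod 36). So 19^{240} ≡ 19^{24} ≡ 26 (mod 37)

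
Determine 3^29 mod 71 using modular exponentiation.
By repeated squaring (mod 71): 3^{1}≡3, 3^{2}≡9, 3^{4}≡10, 3^{8}≡29, 3^{16}≡60. Then 3^{29} = 3^{16+8+4+1} ≡ 60 × 29 × 10 × 3 ≡ 15 (mod 71)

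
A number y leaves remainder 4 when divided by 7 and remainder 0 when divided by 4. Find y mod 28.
M = 7 × 4 = 28. M₁ = 4, y₁ ≡ 2 mod 7. M₂ = 7, y₂ ≡ 3 mod 4. y = 4×4×2 + 0×7×3 ≡ 4 mod 28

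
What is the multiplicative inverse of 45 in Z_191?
Since 191 is prime, by Fermat 45^(-1) ≡ 45^{189} ≡ 17 mod 191. Verify: 45 × 17 = 765 ≡ 1 mod 191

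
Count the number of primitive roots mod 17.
Number of primitive roots mod 17 = φ(p-1) = φ(16) = 8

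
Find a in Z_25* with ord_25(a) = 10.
4 has order 10 mod 25 since 4^{10} ≡ 1 mod 25 and no smaller power works.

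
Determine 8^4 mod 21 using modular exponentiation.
8^{4} = 4096 ≡ 1 mod 21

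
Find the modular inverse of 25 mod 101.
Since 101 is prime, by Fermat 25^(-1) ≡ 25^{99} ≡ 97 mod 101. Verify: 25 × 97 = 2425 ≡ 1 mod 101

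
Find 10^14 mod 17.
By repeated squaring mod 17: 10^{1}≡10, 10^{2}≡15, 10^{4}≡4, 10^{8}≡16. Then 10^{14} = 10^{8+4+2} ≡ 16 × 4 × 15 ≡ 8 mod 17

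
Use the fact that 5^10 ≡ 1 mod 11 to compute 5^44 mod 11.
By Fermat: 5^{10} ≡ 1 mod 11. 44 = 4×10 + 4. So 5^{44} ≡ 5^{4} ≡ 9 mod 11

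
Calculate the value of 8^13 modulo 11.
Using Fermat: 8^{10} ≡ 1 (mod 11). 13 ≡ 3 (mod 10). So 8^{13} ≡ 8^{3} ≡ 6 (mod 11)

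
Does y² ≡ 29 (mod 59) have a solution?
By Euler's criterion: 29^{29} ≡ 1 (mod 59). Since this equals 1, 29 is a QR.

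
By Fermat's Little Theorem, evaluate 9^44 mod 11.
By Fermat: 9^{10} ≡ 1 (mod 11). 44 = 4×10 + 4. So 9^{44} ≡ 9^{4} ≡ 5 (mod 11)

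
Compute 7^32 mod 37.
By repeated squaring mod 37: 7^{1}≡7, 7^{2}≡12, 7^{4}≡33, 7^{8}≡16, 7^{16}≡34, 7^{32}≡9. So 7^{32} ≡ 9 mod 37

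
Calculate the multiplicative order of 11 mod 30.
Powers of 11 mod 30: 11^1≡11, 11^2≡1. Order = 2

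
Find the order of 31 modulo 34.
Powers of 31 mod 34: 31^1≡31, 31^2≡9, 31^3≡7, 31^4≡13, 31^5≡29, 31^6≡15, 31^7≡23, 31^8≡33, 31^9≡3, 31^10≡25, 31^11≡27, 31^12≡21, 31^13≡5, 31^14≡19, 31^15≡11, 31^16≡1. Order = 16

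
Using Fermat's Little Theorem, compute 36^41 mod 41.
By Fermat: 36^{40} ≡ 1 (mod 41). So 36^{41} = 36^{40} · 36^{1} ≡ 36^{1} ≡ 36 (mod 41)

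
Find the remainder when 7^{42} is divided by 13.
By Fermat: 7^{12} ≡ 1 mod 13. 42 = 3×12 + 6. So 7^{42} ≡ 7^{6} ≡ 12 mod 13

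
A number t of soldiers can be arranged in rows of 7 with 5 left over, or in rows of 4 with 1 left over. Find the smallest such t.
M = 7 × 4 = 28. M₁ = 4, y₁ ≡ 2 (mod 7). M₂ = 7, y₂ ≡ 3 (mod 4). t = 5×4×2 + 1×7×3 ≡ 5 (mod 28)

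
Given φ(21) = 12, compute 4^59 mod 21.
By Euler: 4^{12} ≡ 1 mod 21 since gcd(4, 21) = 1. 59 = 4×12 + 11. So 4^{59} ≡ 4^{11} ≡ 16 mod 21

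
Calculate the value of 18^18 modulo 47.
By repeated squaring mod 47: 18^{1}≡18, 18^{2}≡42, 18^{4}≡25, 18^{8}≡14, 18^{16}≡8. Then 18^{18} = 18^{16+2} ≡ 8 × 42 ≡ 7 mod 47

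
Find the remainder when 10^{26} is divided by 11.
By Fermat: 10^{10} ≡ 1 (mod 11). 26 = 2×10 + 6. So 10^{26} ≡ 10^{6} ≡ 1 (mod 11)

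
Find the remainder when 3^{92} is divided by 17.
By Fermat: 3^{16} ≡ 1 mod 17. 92 = 5×16 + 12. So 3^{92} ≡ 3^{12} ≡ 4 mod 17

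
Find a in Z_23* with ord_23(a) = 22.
5 has order 22 mod 23 since 5^{22} ≡ 1 (mod 23) and no smaller power works.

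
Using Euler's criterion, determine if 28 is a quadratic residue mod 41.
By Euler's criterion: 28^{20} ≡ 40 mod 41. Since this equals -1 (≡ 40), 28 is not a QR.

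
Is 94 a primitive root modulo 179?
ord_179(94) divides 178. For each prime q|178: 94^{89}≡178, 94^{2}≡65, none ≡ 1. So 94 has order 178 and is a primitive root mod 179.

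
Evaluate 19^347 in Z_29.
Using Fermat: 19^{28} ≡ 1 (mod 29). 347 ≡ 11 (mod 28). So 19^{347} ≡ 19^{11} ≡ 27 (mod 29)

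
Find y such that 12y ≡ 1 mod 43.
Since 43 is prime, by Fermat 12^(-1) ≡ 12^{41} ≡ 18 mod 43. Verify: 12 × 18 = 216 ≡ 1 mod 43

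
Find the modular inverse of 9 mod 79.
Since 79 is prime, by Fermat 9^(-1) ≡ 9^{77} ≡ 44 mod 79. Verify: 9 × 44 = 396 ≡ 1 mod 79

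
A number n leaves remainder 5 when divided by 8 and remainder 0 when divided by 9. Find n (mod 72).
M = 8 × 9 = 72. M₁ = 9, y₁ ≡ 1 (mod 8). M₂ = 8, y₂ ≡ 8 (mod 9). n = 5×9×1 + 0×8×8 ≡ 45 (mod 72)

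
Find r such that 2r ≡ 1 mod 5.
Since 5 is prime, by Fermat 2^(-1) ≡ 2^{3} ≡ 3 mod 5. Verify: 2 × 3 = 6 ≡ 1 mod 5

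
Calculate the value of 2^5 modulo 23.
By repeated squaring (mod 23): 2^{1}≡2, 2^{2}≡4, 2^{4}≡16. Then 2^{5} = 2^{4+1} ≡ 16 × 2 ≡ 9 (mod 23)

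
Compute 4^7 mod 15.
By repeated squaring mod 15: 4^{1}≡4, 4^{2}≡1, 4^{4}≡1. Then 4^{7} = 4^{4+2+1} ≡ 1 × 1 × 4 ≡ 4 mod 15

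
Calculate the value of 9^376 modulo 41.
Using Fermat: 9^{40} ≡ 1 (mod 41). 376 ≡ 16 (mod 40). So 9^{376} ≡ 9^{16} ≡ 1 (mod 41)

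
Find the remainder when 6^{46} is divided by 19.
By Fermat: 6^{18} ≡ 1 mod 19. 46 = 2×18 + 10. So 6^{46} ≡ 6^{10} ≡ 6 mod 19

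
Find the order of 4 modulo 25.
Powers of 4 mod 25: 4^1≡4, 4^2≡16, 4^3≡14, 4^4≡6, 4^5≡24, 4^6≡21, 4^7≡9, 4^8≡11, 4^9≡19, 4^10≡1. ord_25(4) = 10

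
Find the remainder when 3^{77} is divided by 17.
By Fermat: 3^{16} ≡ 1 (mod 17). 77 = 4×16 + 13. So 3^{77} ≡ 3^{13} ≡ 12 (mod 17)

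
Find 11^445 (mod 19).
Using Fermat: 11^{18} ≡ 1 (mod 19). 445 ≡ 13 (mod 18). So 11^{445} ≡ 11^{13} ≡ 11 (mod 19)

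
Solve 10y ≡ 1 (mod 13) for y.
Since 13 is prime, by Fermat 10^(-1) ≡ 10^{11} ≡ 4 (mod 13). Verify: 10 × 4 = 40 ≡ 1 (mod 13)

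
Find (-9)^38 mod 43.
By repeated squaring mod 43: (-9)^{1}≡34, (-9)^{2}≡38, (-9)^{4}≡25, (-9)^{8}≡23, (-9)^{16}≡13, (-9)^{32}≡40. Then (-9)^{38} = (-9)^{32+4+2} ≡ 40 × 25 × 38 ≡ 31 mod 43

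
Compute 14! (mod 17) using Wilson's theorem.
(16)! = (14)! × (15) × (16) ≡ -1 (mod 17). So (14)! ≡ -1 × [(16)(15)]^(-1) ≡ 8 (mod 17)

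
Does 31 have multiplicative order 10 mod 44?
Powers of 31 mod 44: 31^1≡31, 31^2≡37, 31^3≡3, 31^4≡5, 31^5≡23, 31^6≡9, 31^7≡15, 31^8≡25, 31^9≡27, 31^10≡1. First k with 31^k≡1 is k=10. Yes, ord_44(31) = 10.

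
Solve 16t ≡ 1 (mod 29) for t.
Since 29 is prime, by Fermat 16^(-1) ≡ 16^{27} ≡ 20 (mod 29). Verify: 16 × 20 = 320 ≡ 1 (mod 29)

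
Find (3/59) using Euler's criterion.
(3/59) = 3^{29} mod 59 = 1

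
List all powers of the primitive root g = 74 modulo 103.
74^1, 74^2, ..., 74^{102} mod 103: [74, 17, 22, 83, 65, 72, 75, 91, 39, 2, 45, 34, 44, 63, 27, 41, 47, 79, 78, 4, 90, 68, 88, 23, 54, 82, 94, 55, 53, 8, 77, 33, 73, 46, 5, 61, 85, 7, 3, 16, 51, 66, 43, 92, 10, 19, 67, 14, 6, 32, 102, 29, 86, 81, 20, 38, 31, 28, 12, 64, 101, 58, 69, 59, 40, 76, 62, 56, 24, 25, 99, 13, 35, 15, 80, 49, 21, 9, 48, 50, 95, 26, 70, 30, 57, 98, 42, 18, 96, 100, 87, 52, 37, 60, 11, 93, 84, 36, 89, 97, 71, 1]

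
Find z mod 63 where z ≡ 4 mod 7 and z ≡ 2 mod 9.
M = 7 × 9 = 63. M₁ = 9, y₁ ≡ 4 mod 7. M₂ = 7, y₂ ≡ 4 mod 9. z = 4×9×4 + 2×7×4 ≡ 11 mod 63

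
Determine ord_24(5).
Powers of 5 mod 24: 5^1≡5, 5^2≡1. ord_24(5) = 2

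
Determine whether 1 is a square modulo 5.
By Euler's criterion: 1^{2} ≡ 1 mod 5. Since this equals 1, 1 is a QR.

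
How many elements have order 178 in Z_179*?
A prime p has φ(p-1) primitive roots; here φ(178) = 88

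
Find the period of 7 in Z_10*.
Powers of 7 mod 10: 7^1≡7, 7^2≡9, 7^3≡3, 7^4≡1. Order = 4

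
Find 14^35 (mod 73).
By repeated squaring (mod 73): 14^{1}≡14, 14^{2}≡50, 14^{4}≡18, 14^{8}≡32, 14^{16}≡2, 14^{32}≡4. Then 14^{35} = 14^{32+2+1} ≡ 4 × 50 × 14 ≡ 26 (mod 73)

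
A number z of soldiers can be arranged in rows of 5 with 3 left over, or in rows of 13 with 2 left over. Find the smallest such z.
M = 5 × 13 = 65. M₁ = 13, y₁ ≡ 2 mod 5. M₂ = 5, y₂ ≡ 8 mod 13. z = 3×13×2 + 2×5×8 ≡ 28 mod 65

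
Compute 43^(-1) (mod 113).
Since 113 is prime, by Fermat 43^(-1) ≡ 43^{111} ≡ 92 (mod 113). Verify: 43 × 92 = 3956 ≡ 1 (mod 113)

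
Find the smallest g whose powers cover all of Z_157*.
g = 5. For each prime q|156: 5^{78}≡156, 5^{52}≡12, 5^{12}≡130, none ≡ 1, so ord_157(5) = 156 and 5 is a primitive root.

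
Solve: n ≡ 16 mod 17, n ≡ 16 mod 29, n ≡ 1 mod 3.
M = 17 × 29 × 3 = 1479. M₁ = 87, y₁ ≡ 9 mod 17. M₂ = 51, y₂ ≡ 4 mod 29. M₃ = 493, y₃ ≡ 1 mod 3. n = 16×87×9 + 16×51×4 + 1×493×1 ≡ 16 mod 1479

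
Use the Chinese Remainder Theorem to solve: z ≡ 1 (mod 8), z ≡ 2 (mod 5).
M = 8 × 5 = 40. M₁ = 5, y₁ ≡ 5 (mod 8). M₂ = 8, y₂ ≡ 2 (mod 5). z = 1×5×5 + 2×8×2 ≡ 17 (mod 40)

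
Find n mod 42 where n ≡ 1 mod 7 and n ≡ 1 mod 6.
M = 7 × 6 = 42. M₁ = 6, y₁ ≡ 6 mod 7. M₂ = 7, y₂ ≡ 1 mod 6. n = 1×6×6 + 1×7×1 ≡ 1 mod 42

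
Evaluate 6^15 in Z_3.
By repeated squaring (mod 3): 6^{1}≡0, 6^{2}≡0, 6^{4}≡0, 6^{8}≡0. Then 6^{15} = 6^{8+4+2+1} ≡ 0 × 0 × 0 × 0 ≡ 0 (mod 3)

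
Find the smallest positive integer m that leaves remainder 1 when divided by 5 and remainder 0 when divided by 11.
M = 5 × 11 = 55. M₁ = 11, y₁ ≡ 1 (mod 5). M₂ = 5, y₂ ≡ 9 (mod 11). m = 1×11×1 + 0×5×9 ≡ 11 (mod 55)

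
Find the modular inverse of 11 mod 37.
Since 37 is prime, by Fermat 11^(-1) ≡ 11^{35} ≡ 27 mod 37. Verify: 11 × 27 = 297 ≡ 1 mod 37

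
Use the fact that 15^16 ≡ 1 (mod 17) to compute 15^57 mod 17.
By Fermat: 15^{16} ≡ 1 (mod 17). 57 = 3×16 + 9. So 15^{57} ≡ 15^{9} ≡ 15 (mod 17)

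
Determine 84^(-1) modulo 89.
Since 89 is prime, by Fermat 84^(-1) ≡ 84^{87} ≡ 71 (mod 89). Verify: 84 × 71 = 5964 ≡ 1 (mod 89)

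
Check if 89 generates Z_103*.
89^{34} ≡ 1 mod 103 and 34 < 102, so ord_103(89) = 34 ≠ 102 and 89 is not a primitive root.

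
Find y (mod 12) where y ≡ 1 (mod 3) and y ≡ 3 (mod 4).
M = 3 × 4 = 12. M₁ = 4, y₁ ≡ 1 (mod 3). M₂ = 3, y₂ ≡ 3 (mod 4). y = 1×4×1 + 3×3×3 ≡ 7 (mod 12)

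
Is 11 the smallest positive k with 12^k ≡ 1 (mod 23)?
Powers of 12 mod 23: 12^1≡12, 12^2≡6, 12^3≡3, 12^4≡13, 12^5≡18, 12^6≡9, 12^7≡16, 12^8≡8, 12^9≡4, 12^10≡2, 12^11≡1. First k with 12^k≡1 is k=11. Yes, ord_23(12) = 11.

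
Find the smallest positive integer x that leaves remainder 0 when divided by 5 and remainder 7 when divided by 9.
M = 5 × 9 = 45. M₁ = 9, y₁ ≡ 4 mod 5. M₂ = 5, y₂ ≡ 2 mod 9. x = 0×9×4 + 7×5×2 ≡ 25 mod 45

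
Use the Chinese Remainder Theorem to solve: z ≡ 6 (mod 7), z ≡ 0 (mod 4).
M = 7 × 4 = 28. M₁ = 4, y₁ ≡ 2 (mod 7). M₂ = 7, y₂ ≡ 3 (mod 4). z = 6×4×2 + 0×7×3 ≡ 20 (mod 28)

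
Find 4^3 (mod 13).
4^{3} = 64 ≡ 12 (mod 13)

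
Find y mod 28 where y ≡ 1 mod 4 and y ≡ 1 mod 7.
M = 4 × 7 = 28. M₁ = 7, y₁ ≡ 3 mod 4. M₂ = 4, y₂ ≡ 2 mod 7. y = 1×7×3 + 1×4×2 ≡ 1 mod 28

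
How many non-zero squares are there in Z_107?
Exactly half the non-zero residues mod a prime are QRs: (107-1)/2 = 53.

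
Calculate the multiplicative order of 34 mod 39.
Powers of 34 mod 39: 34^1≡34, 34^2≡25, 34^3≡31, 34^4≡1. ord_39(34) = 4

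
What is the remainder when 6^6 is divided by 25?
By repeated squaring mod 25: 6^{1}≡6, 6^{2}≡11, 6^{4}≡21. Then 6^{6} = 6^{4+2} ≡ 21 × 11 ≡ 6 mod 25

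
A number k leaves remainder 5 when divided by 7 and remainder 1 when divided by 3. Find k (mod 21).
M = 7 × 3 = 21. M₁ = 3, y₁ ≡ 5 (mod 7). M₂ = 7, y₂ ≡ 1 (mod 3). k = 5×3×5 + 1×7×1 ≡ 19 (mod 21)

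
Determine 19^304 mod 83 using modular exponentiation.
Using Fermat: 19^{82} ≡ 1 mod 83. 304 ≡ 58 mod 82. So 19^{304} ≡ 19^{58} ≡ 37 mod 83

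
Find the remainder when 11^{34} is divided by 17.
By Fermat: 11^{16} ≡ 1 (mod 17). 34 = 2×16 + 2. So 11^{34} ≡ 11^{2} ≡ 2 (mod 17)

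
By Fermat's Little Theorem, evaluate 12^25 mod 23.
By Fermat: 12^{22} ≡ 1 mod 23. So 12^{25} = 12^{22} · 12^{3} ≡ 12^{3} ≡ 3 mod 23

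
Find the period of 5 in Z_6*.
Powers of 5 mod 6: 5^1≡5, 5^2≡1. Order = 2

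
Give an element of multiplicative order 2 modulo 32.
15 has order 2 mod 32 since 15^{2} ≡ 1 (mod 32) and no smaller power works.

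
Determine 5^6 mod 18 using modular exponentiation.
By repeated squaring mod 18: 5^{1}≡5, 5^{2}≡7, 5^{4}≡13. Then 5^{6} = 5^{4+2} ≡ 13 × 7 ≡ 1 mod 18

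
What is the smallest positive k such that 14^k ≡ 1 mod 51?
Powers of 14 mod 51: 14^1≡14, 14^2≡43, 14^3≡41, 14^4≡13, 14^5≡29, 14^6≡49, 14^7≡23, 14^8≡16, 14^9≡20, 14^10≡25, 14^11≡44, 14^12≡4, 14^13≡5, 14^14≡19, 14^15≡11, 14^16≡1. ord_51(14) = 16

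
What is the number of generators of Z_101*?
There are φ(101-1) = φ(100) = 40 primitive roots modulo 101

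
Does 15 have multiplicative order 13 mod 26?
Powers of 15 mod 26: 15^1≡15, 15^2≡17, 15^3≡21, 15^4≡3, 15^5≡19, 15^6≡25, 15^7≡11, 15^8≡9, 15^9≡5, 15^10≡23, 15^11≡7, 15^12≡1. Already 15^12≡1, so the order is 12 < 13. No, the actual order is 12.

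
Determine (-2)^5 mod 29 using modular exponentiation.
By repeated squaring mod 29: (-2)^{1}≡27, (-2)^{2}≡4, (-2)^{4}≡16. Then (-2)^{5} = (-2)^{4+1} ≡ 16 × 27 ≡ 26 mod 29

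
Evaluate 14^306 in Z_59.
Using Fermat: 14^{58} ≡ 1 mod 59. 306 ≡ 16 mod 58. So 14^{306} ≡ 14^{16} ≡ 41 mod 59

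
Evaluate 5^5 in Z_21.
By repeated squaring mod 21: 5^{1}≡5, 5^{2}≡4, 5^{4}≡16. Then 5^{5} = 5^{4+1} ≡ 16 × 5 ≡ 17 mod 21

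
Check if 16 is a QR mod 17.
By Euler's criterion: 16^{8} ≡ 1 mod 17. Since this equals 1, 16 is a QR.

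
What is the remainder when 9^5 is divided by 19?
By repeated squaring (mod 19): 9^{1}≡9, 9^{2}≡5, 9^{4}≡6. Then 9^{5} = 9^{4+1} ≡ 6 × 9 ≡ 16 (mod 19)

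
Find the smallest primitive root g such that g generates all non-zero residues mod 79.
g = 3. Powers: [3, 9, 27, 2, 6, 18, 54, 4, 12, 36, ...] generates all 78 non-zero residues.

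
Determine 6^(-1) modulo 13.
Since 13 is prime, by Fermat 6^(-1) ≡ 6^{11} ≡ 11 (mod 13). Verify: 6 × 11 = 66 ≡ 1 (mod 13)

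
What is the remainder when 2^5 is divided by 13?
By repeated squaring mod 13: 2^{1}≡2, 2^{2}≡4, 2^{4}≡3. Then 2^{5} = 2^{4+1} ≡ 3 × 2 ≡ 6 mod 13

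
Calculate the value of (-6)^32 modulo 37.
By repeated squaring (mod 37): (-6)^{1}≡31, (-6)^{2}≡36, (-6)^{4}≡1, (-6)^{8}≡1, (-6)^{16}≡1, (-6)^{32}≡1. So (-6)^{32} ≡ 1 (mod 37)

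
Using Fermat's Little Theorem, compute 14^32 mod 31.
By Fermat: 14^{30} ≡ 1 mod 31. So 14^{32} = 14^{30} · 14^{2} ≡ 14^{2} ≡ 10 mod 31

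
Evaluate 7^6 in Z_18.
By repeated squaring (mod 18): 7^{1}≡7, 7^{2}≡13, 7^{4}≡7. Then 7^{6} = 7^{4+2} ≡ 7 × 13 ≡ 1 (mod 18)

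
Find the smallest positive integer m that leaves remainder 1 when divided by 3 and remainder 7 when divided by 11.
M = 3 × 11 = 33. M₁ = 11, y₁ ≡ 2 (mod 3). M₂ = 3, y₂ ≡ 4 (mod 11). m = 1×11×2 + 7×3×4 ≡ 7 (mod 33)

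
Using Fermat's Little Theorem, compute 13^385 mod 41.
By Fermat: 13^{40} ≡ 1 (mod 41). 385 ≡ 25 (mod 40). So 13^{385} ≡ 13^{25} ≡ 3 (mod 41)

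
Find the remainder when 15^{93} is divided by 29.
By Fermat: 15^{28} ≡ 1 (mod 29). 93 = 3×28 + 9. So 15^{93} ≡ 15^{9} ≡ 26 (mod 29)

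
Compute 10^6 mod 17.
By repeated squaring mod 17: 10^{1}≡10, 10^{2}≡15, 10^{4}≡4. Then 10^{6} = 10^{4+2} ≡ 4 × 15 ≡ 9 mod 17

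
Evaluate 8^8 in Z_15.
By repeated squaring (mod 15): 8^{1}≡8, 8^{2}≡4, 8^{4}≡1, 8^{8}≡1. So 8^{8} ≡ 1 (mod 15)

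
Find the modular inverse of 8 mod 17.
Since 17 is prime, by Fermat 8^(-1) ≡ 8^{15} ≡ 15 (mod 17). Verify: 8 × 15 = 120 ≡ 1 (mod 17)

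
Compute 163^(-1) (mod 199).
Since 199 is prime, by Fermat 163^(-1) ≡ 163^{197} ≡ 105 (mod 199). Verify: 163 × 105 = 17115 ≡ 1 (mod 199)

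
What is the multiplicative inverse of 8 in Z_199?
Since 199 is prime, by Fermat 8^(-1) ≡ 8^{197} ≡ 25 (mod 199). Verify: 8 × 25 = 200 ≡ 1 (mod 199)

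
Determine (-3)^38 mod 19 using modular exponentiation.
Using Fermat: (-3)^{18} ≡ 1 (mod 19). 38 ≡ 2 (mod 18). So (-3)^{38} ≡ (-3)^{2} ≡ 9 (mod 19)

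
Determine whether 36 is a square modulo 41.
By Euler's criterion: 36^{20} ≡ 1 mod 41. Since this equals 1, 36 is a QR.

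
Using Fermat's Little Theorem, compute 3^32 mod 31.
By Fermat: 3^{30} ≡ 1 mod 31. So 3^{32} = 3^{30} · 3^{2} ≡ 3^{2} ≡ 9 mod 31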